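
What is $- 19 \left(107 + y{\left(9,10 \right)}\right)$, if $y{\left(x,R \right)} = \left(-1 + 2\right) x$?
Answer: $-2204$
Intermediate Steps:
$y{\left(x,R \right)} = x$ ($y{\left(x,R \right)} = 1 x = x$)
$- 19 \left(107 + y{\left(9,10 \right)}\right) = - 19 \left(107 + 9\right) = \left(-19\right) 116 = -2204$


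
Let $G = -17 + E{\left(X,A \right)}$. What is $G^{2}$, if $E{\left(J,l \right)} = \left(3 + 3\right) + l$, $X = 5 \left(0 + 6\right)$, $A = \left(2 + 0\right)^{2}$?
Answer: $49$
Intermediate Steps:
$A = 4$ ($A = 2^{2} = 4$)
$X = 30$ ($X = 5 \cdot 6 = 30$)
$E{\left(J,l \right)} = 6 + l$
$G = -7$ ($G = -17 + \left(6 + 4\right) = -17 + 10 = -7$)
$G^{2} = \left(-7\right)^{2} = 49$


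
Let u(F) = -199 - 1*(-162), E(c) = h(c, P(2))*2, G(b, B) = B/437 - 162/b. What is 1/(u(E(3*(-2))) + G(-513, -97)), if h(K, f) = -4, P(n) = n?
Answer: -437/16128 ≈ -0.027096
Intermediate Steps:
G(b, B) = -162/b + B/437 (G(b, B) = B*(1/437) - 162/b = B/437 - 162/b = -162/b + B/437)
E(c) = -8 (E(c) = -4*2 = -8)
u(F) = -37 (u(F) = -199 + 162 = -37)
1/(u(E(3*(-2))) + G(-513, -97)) = 1/(-37 + (-162/(-513) + (1/437)*(-97))) = 1/(-37 + (-162*(-1/513) - 97/437)) = 1/(-37 + (6/19 - 97/437)) = 1/(-37 + 41/437) = 1/(-16128/437) = -437/16128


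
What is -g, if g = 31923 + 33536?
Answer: -65459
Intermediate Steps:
g = 65459
-g = -1*65459 = -65459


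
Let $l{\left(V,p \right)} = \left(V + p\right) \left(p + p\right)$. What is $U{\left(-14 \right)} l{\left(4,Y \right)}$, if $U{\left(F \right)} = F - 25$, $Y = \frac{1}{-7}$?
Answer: $\frac{2106}{49} \approx 42.98$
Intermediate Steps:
$Y = - \frac{1}{7} \approx -0.14286$
$U{\left(F \right)} = -25 + F$
$l{\left(V,p \right)} = 2 p \left(V + p\right)$ ($l{\left(V,p \right)} = \left(V + p\right) 2 p = 2 p \left(V + p\right)$)
$U{\left(-14 \right)} l{\left(4,Y \right)} = \left(-25 - 14\right) 2 \left(- \frac{1}{7}\right) \left(4 - \frac{1}{7}\right) = - 39 \cdot 2 \left(- \frac{1}{7}\right) \frac{27}{7} = \left(-39\right) \left(- \frac{54}{49}\right) = \frac{2106}{49}$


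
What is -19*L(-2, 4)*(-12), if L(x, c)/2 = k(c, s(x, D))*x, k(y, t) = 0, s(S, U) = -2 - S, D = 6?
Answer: 0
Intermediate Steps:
L(x, c) = 0 (L(x, c) = 2*(0*x) = 2*0 = 0)
-19*L(-2, 4)*(-12) = -19*0*(-12) = 0*(-12) = 0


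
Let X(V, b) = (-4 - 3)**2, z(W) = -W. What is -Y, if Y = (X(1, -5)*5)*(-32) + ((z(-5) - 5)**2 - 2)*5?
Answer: 7850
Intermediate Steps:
X(V, b) = 49 (X(V, b) = (-7)**2 = 49)
Y = -7850 (Y = (49*5)*(-32) + ((-1*(-5) - 5)**2 - 2)*5 = 245*(-32) + ((5 - 5)**2 - 2)*5 = -7840 + (0**2 - 2)*5 = -7840 + (0 - 2)*5 = -7840 - 2*5 = -7840 - 10 = -7850)
-Y = -1*(-7850) = 7850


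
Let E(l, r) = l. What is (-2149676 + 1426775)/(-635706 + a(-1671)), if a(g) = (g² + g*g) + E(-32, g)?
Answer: -722901/4948744 ≈ -0.14608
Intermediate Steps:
a(g) = -32 + 2*g² (a(g) = (g² + g*g) - 32 = (g² + g²) - 32 = 2*g² - 32 = -32 + 2*g²)
(-2149676 + 1426775)/(-635706 + a(-1671)) = (-2149676 + 1426775)/(-635706 + (-32 + 2*(-1671)²)) = -722901/(-635706 + (-32 + 2*2792241)) = -722901/(-635706 + (-32 + 5584482)) = -722901/(-635706 + 5584450) = -722901/4948744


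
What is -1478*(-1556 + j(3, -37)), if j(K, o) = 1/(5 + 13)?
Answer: 20697173/9 ≈ 2.2997e+6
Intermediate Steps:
j(K, o) = 1/18
-1478*(-1556 + j(3, -37)) = -1478*(-1556 + 1/18) = -1478*(-28007/18) = 20697173/9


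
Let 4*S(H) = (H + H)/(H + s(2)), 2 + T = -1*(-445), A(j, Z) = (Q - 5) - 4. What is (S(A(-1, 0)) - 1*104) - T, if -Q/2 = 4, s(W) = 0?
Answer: -1093/2 ≈ -546.50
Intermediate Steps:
Q = -8 (Q = -2*4 = -8)
A(j, Z) = -17 (A(j, Z) = (-8 - 5) - 4 = -13 - 4 = -17)
T = 443 (T = -2 - 1*(-445) = -2 + 445 = 443)
S(H) = ½ (S(H) = ((H + H)/(H + 0))/4 = ((2*H)/H)/4 = (¼)*2 = ½)
(S(A(-1, 0)) - 1*104) - T = (½ - 1*104) - 1*443 = (½ - 104) - 443 = -207/2 - 443 = -1093/2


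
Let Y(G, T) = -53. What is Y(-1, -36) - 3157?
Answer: -3210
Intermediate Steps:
Y(-1, -36) - 3157 = -53 - 3157 = -3210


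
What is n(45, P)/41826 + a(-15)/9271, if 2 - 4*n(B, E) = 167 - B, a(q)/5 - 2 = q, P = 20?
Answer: -499470/64628141 ≈ -0.0077284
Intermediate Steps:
a(q) = 10 + 5*q
n(B, E) = -165/4 + B/4 (n(B, E) = ½ - (167 - B)/4 = ½ + (-167/4 + B/4) = -165/4 + B/4)
n(45, P)/41826 + a(-15)/9271 = (-165/4 + (¼)*45)/41826 + (10 + 5*(-15))/9271 = (-165/4 + 45/4)*(1/41826) + (10 - 75)*(1/9271) = -30*1/41826 - 65*1/9271 = -5/6971 - 65/9271 = -499470/64628141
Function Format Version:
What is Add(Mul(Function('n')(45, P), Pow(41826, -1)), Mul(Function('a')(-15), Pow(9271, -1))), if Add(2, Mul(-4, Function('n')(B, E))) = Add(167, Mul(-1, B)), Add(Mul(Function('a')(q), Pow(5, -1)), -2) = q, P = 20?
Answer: Rational(-499470, 64628141) ≈ -0.0077284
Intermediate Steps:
Function('a')(q) = Add(10, Mul(5, q))
Function('n')(B, E) = Add(Rational(-165, 4), Mul(Rational(1, 4), B)) (Function('n')(B, E) = Add(Rational(1, 2), Mul(Rational(-1, 4), Add(167, Mul(-1, B)))) = Add(Rational(1, 2), Add(Rational(-167, 4), Mul(Rational(1, 4), B))) = Add(Rational(-165, 4), Mul(Rational(1, 4), B)))
Add(Mul(Function('n')(45, P), Pow(41826, -1)), Mul(Function('a')(-15), Pow(9271, -1))) = Add(Mul(Add(Rational(-165, 4), Mul(Rational(1, 4), 45)), Pow(41826, -1)), Mul(Add(10, Mul(5, -15)), Pow(9271, -1))) = Add(Mul(Add(Rational(-165, 4), Rational(45, 4)), Rational(1, 41826)), Mul(Add(10, -75), Rational(1, 9271))) = Add(Mul(-30, Rational(1, 41826)), Mul(-65, Rational(1, 9271))) = Add(Rational(-5, 6971), Rational(-65, 9271)) = Rational(-499470, 64628141)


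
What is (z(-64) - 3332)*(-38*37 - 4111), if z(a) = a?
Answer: 18735732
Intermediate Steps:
(z(-64) - 3332)*(-38*37 - 4111) = (-64 - 3332)*(-38*37 - 4111) = -3396*(-1406 - 4111) = -3396*(-5517) = 18735732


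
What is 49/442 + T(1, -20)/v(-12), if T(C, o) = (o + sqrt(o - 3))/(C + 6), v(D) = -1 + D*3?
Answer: 21531/114478 - I*sqrt(23)/259 ≈ 0.18808 - 0.018517*I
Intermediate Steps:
v(D) = -1 + 3*D
T(C, o) = (o + sqrt(-3 + o))/(6 + C)
49/442 + T(1, -20)/v(-12) = 49/442 + ((-20 + sqrt(-3 - 20))/(6 + 1))/(-1 + 3*(-12)) = 49*(1/442) + ((-20 + sqrt(-23))/7)/(-1 - 36) = 49/442 + ((-20 + I*sqrt(23))/7)/(-37) = 49/442 + (-20/7 + I*sqrt(23)/7)*(-1/37) = 49/442 + (20/259 - I*sqrt(23)/259) = 21531/114478 - I*sqrt(23)/259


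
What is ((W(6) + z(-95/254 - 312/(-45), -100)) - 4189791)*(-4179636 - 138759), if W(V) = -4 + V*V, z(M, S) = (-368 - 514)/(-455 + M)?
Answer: 30913002107665108095/1708559 ≈ 1.8093e+13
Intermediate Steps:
z(M, S) = -882/(-455 + M)
W(V) = -4 + V²
((W(6) + z(-95/254 - 312/(-45), -100)) - 4189791)*(-4179636 - 138759) = (((-4 + 6²) - 882/(-455 + (-95/254 - 312/(-45)))) - 4189791)*(-4179636 - 138759) = (((-4 + 36) - 882/(-455 + (-95*1/254 - 312*(-1/45)))) - 4189791)*(-4318395) = ((32 - 882/(-455 + (-95/254 + 104/15))) - 4189791)*(-4318395) = ((32 - 882/(-455 + 24991/3810)) - 4189791)*(-4318395) = ((32 - 882/(-1708559/3810)) - 4189791)*(-4318395) = ((32 - 882*(-3810/1708559)) - 4189791)*(-4318395) = ((32 + 3360420/1708559) - 4189791)*(-4318395) = (58034308/1708559 - 4189791)*(-4318395) = -7158447086861/1708559*(-4318395) = 30913002107665108095/1708559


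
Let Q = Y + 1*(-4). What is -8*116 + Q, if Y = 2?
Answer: -930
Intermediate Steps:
Q = -2 (Q = 2 + 1*(-4) = 2 - 4 = -2)
-8*116 + Q = -8*116 - 2 = -928 - 2 = -930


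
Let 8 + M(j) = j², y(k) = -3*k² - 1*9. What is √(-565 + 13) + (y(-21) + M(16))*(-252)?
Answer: 273168 + 2*I*√138 ≈ 2.7317e+5 + 23.495*I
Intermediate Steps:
y(k) = -9 - 3*k² (y(k) = -3*k² - 9 = -9 - 3*k²)
M(j) = -8 + j²
√(-565 + 13) + (y(-21) + M(16))*(-252) = √(-565 + 13) + ((-9 - 3*(-21)²) + (-8 + 16²))*(-252) = √(-552) + ((-9 - 3*441) + (-8 + 256))*(-252) = 2*I*√138 + ((-9 - 1323) + 248)*(-252) = 2*I*√138 + (-1332 + 248)*(-252) = 2*I*√138 - 1084*(-252) = 2*I*√138 + 273168 = 273168 + 2*I*√138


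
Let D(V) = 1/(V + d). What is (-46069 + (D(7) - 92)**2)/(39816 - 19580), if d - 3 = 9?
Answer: -3394725/1826299 ≈ -1.8588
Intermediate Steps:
d = 12 (d = 3 + 9 = 12)
D(V) = 1/(12 + V) (D(V) = 1/(V + 12) = 1/(12 + V))
(-46069 + (D(7) - 92)**2)/(39816 - 19580) = (-46069 + (1/(12 + 7) - 92)**2)/(39816 - 19580) = (-46069 + (1/19 - 92)**2)/20236 = (-46069 + (1/19 - 92)**2)*(1/20236) = (-46069 + (-1747/19)**2)*(1/20236) = (-46069 + 3052009/361)*(1/20236) = -13578900/361*1/20236 = -3394725/1826299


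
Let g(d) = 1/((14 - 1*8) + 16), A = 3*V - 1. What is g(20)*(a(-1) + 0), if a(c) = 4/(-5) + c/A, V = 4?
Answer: -49/1210 ≈ -0.040496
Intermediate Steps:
A = 11 (A = 3*4 - 1 = 12 - 1 = 11)
a(c) = -⅘ + c/11 (a(c) = 4/(-5) + c/11 = 4*(-⅕) + c*(1/11) = -⅘ + c/11)
g(d) = 1/22 (g(d) = 1/((14 - 8) + 16) = 1/(6 + 16) = 1/22)
g(20)*(a(-1) + 0) = ((-⅘ + (1/11)*(-1)) + 0)/22 = ((-⅘ - 1/11) + 0)/22 = (-49/55 + 0)/22 = (1/22)*(-49/55) = -49/1210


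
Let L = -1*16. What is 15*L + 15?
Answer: -225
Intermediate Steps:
L = -16
15*L + 15 = 15*(-16) + 15 = -240 + 15 = -225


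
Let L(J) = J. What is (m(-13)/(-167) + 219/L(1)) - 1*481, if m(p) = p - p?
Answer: -262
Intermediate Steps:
m(p) = 0
(m(-13)/(-167) + 219/L(1)) - 1*481 = (0/(-167) + 219/1) - 1*481 = (0*(-1/167) + 219*1) - 481 = (0 + 219) - 481 = 219 - 481 = -262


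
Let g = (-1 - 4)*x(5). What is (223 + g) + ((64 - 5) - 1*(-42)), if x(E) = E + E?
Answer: 274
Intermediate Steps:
x(E) = 2*E
g = -50 (g = (-1 - 4)*(2*5) = -5*10 = -50)
(223 + g) + ((64 - 5) - 1*(-42)) = (223 - 50) + ((64 - 5) - 1*(-42)) = 173 + (59 + 42) = 173 + 101 = 274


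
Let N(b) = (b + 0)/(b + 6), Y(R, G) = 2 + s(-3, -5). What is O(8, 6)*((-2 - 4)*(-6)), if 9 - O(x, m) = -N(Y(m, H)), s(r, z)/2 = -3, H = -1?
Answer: 252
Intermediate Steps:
s(r, z) = -6 (s(r, z) = 2*(-3) = -6)
Y(R, G) = -4 (Y(R, G) = 2 - 6 = -4)
N(b) = b/(6 + b)
O(x, m) = 7 (O(x, m) = 9 - (-1)*(-4/(6 - 4)) = 9 - (-1)*(-4/2) = 9 - (-1)*(-4*1/2) = 9 - (-1)*(-2) = 9 - 1*2 = 9 - 2 = 7)
O(8, 6)*((-2 - 4)*(-6)) = 7*((-2 - 4)*(-6)) = 7*(-6*(-6)) = 7*36 = 252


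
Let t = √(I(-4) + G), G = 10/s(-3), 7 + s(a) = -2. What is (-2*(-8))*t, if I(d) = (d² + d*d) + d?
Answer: 176*√2/3 ≈ 82.967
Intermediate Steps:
s(a) = -9 (s(a) = -7 - 2 = -9)
I(d) = d + 2*d² (I(d) = (d² + d²) + d = 2*d² + d = d + 2*d²)
G = -10/9 (G = 10/(-9) = 10*(-⅑) = -10/9 ≈ -1.1111)
t = 11*√2/3 (t = √(-4*(1 + 2*(-4)) - 10/9) = √(-4*(1 - 8) - 10/9) = √(-4*(-7) - 10/9) = √(28 - 10/9) = √(242/9) = 11*√2/3 ≈ 5.1854)
(-2*(-8))*t = (-2*(-8))*(11*√2/3) = 16*(11*√2/3) = 176*√2/3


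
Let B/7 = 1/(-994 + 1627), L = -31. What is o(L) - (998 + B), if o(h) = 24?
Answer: -616549/633 ≈ -974.01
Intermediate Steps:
B = 7/633 (B = 7/(-994 + 1627) = 7/633 ≈ 0.011058)
o(L) - (998 + B) = 24 - (998 + 7/633) = 24 - 1*631741/633 = 24 - 631741/633 = -616549/633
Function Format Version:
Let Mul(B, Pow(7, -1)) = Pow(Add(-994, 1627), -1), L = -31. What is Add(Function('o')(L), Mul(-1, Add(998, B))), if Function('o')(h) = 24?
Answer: Rational(-616549, 633) ≈ -974.01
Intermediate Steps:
B = Rational(7, 633) (B = Mul(7, Pow(Add(-994, 1627), -1)) = Mul(7, Pow(633, -1)) = Mul(7, Rational(1, 633)) = Rational(7, 633) ≈ 0.011058)
Add(Function('o')(L), Mul(-1, Add(998, B))) = Add(24, Mul(-1, Add(998, Rational(7, 633)))) = Add(24, Mul(-1, Rational(631741, 633))) = Add(24, Rational(-631741, 633)) = Rational(-616549, 633)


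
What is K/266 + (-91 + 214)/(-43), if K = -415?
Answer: -50563/11438 ≈ -4.4206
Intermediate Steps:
K/266 + (-91 + 214)/(-43) = -415/266 + (-91 + 214)/(-43) = -415*1/266 + 123*(-1/43) = -415/266 - 123/43 = -50563/11438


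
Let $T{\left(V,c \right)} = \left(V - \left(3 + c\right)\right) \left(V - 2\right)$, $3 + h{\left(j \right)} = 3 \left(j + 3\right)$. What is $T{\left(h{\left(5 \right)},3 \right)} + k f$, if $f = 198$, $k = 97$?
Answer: $19491$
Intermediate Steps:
$h{\left(j \right)} = 6 + 3 j$ ($h{\left(j \right)} = -3 + 3 \left(j + 3\right) = -3 + 3 \left(3 + j\right) = -3 + \left(9 + 3 j\right) = 6 + 3 j$)
$T{\left(V,c \right)} = \left(-2 + V\right) \left(-3 + V - c\right)$ ($T{\left(V,c \right)} = \left(-3 + V - c\right) \left(-2 + V\right) = \left(-2 + V\right) \left(-3 + V - c\right)$)
$T{\left(h{\left(5 \right)},3 \right)} + k f = \left(6 + \left(6 + 3 \cdot 5\right)^{2} - 5 \left(6 + 3 \cdot 5\right) + 2 \cdot 3 - \left(6 + 3 \cdot 5\right) 3\right) + 97 \cdot 198 = \left(6 + \left(6 + 15\right)^{2} - 5 \left(6 + 15\right) + 6 - \left(6 + 15\right) 3\right) + 19206 = \left(6 + 21^{2} - 105 + 6 - 21 \cdot 3\right) + 19206 = \left(6 + 441 - 105 + 6 - 63\right) + 19206 = 285 + 19206 = 19491$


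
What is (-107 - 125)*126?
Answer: -29232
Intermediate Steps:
(-107 - 125)*126 = -232*126 = -29232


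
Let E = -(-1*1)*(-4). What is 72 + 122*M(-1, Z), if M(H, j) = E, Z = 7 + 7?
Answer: -416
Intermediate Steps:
E = -4 (E = -(-1)*(-4) = -1*4 = -4)
Z = 14
M(H, j) = -4
72 + 122*M(-1, Z) = 72 + 122*(-4) = 72 - 488 = -416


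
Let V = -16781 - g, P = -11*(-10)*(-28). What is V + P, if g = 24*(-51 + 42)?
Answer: -19645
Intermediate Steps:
g = -216 (g = 24*(-9) = -216)
P = -3080 (P = 110*(-28) = -3080)
V = -16565 (V = -16781 - 1*(-216) = -16781 + 216 = -16565)
V + P = -16565 - 3080 = -19645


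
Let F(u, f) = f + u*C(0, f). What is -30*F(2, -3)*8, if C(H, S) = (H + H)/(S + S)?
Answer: 720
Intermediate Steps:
C(H, S) = H/S (C(H, S) = (2*H)/((2*S)) = (2*H)*(1/(2*S)) = H/S)
F(u, f) = f (F(u, f) = f + u*(0/f) = f + u*0 = f + 0 = f)
-30*F(2, -3)*8 = -30*(-3)*8 = 90*8 = 720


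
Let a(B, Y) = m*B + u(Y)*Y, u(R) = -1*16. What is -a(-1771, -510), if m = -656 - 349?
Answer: -1788015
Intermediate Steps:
u(R) = -16
m = -1005
a(B, Y) = -1005*B - 16*Y
-a(-1771, -510) = -(-1005*(-1771) - 16*(-510)) = -(1779855 + 8160) = -1*1788015 = -1788015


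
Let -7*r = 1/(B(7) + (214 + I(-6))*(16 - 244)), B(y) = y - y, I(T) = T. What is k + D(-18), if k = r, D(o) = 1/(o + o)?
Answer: -27661/995904 ≈ -0.027775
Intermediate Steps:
B(y) = 0
D(o) = 1/(2*o)
r = 1/331968 (r = -1/(7*(0 + (214 - 6)*(16 - 244))) = -1/(7*(0 + 208*(-228))) = -1/(7*(0 - 47424)) = -⅐/(-47424) = -⅐*(-1/47424) = 1/331968 ≈ 3.0123e-6)
k = 1/331968 ≈ 3.0123e-6
k + D(-18) = 1/331968 + (½)/(-18) = 1/331968 + (½)*(-1/18) = 1/331968 - 1/36 = -27661/995904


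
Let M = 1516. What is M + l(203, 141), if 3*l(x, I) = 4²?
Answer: 4564/3 ≈ 1521.3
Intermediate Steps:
l(x, I) = 16/3 (l(x, I) = (⅓)*4² = (⅓)*16 = 16/3)
M + l(203, 141) = 1516 + 16/3 = 4564/3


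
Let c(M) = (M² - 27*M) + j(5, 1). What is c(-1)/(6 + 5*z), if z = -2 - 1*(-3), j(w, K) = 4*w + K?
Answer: 49/11 ≈ 4.4545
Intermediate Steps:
j(w, K) = K + 4*w
z = 1 (z = -2 + 3 = 1)
c(M) = 21 + M² - 27*M (c(M) = (M² - 27*M) + (1 + 4*5) = (M² - 27*M) + (1 + 20) = (M² - 27*M) + 21 = 21 + M² - 27*M)
c(-1)/(6 + 5*z) = (21 + (-1)² - 27*(-1))/(6 + 5*1) = (21 + 1 + 27)/(6 + 5) = 49/11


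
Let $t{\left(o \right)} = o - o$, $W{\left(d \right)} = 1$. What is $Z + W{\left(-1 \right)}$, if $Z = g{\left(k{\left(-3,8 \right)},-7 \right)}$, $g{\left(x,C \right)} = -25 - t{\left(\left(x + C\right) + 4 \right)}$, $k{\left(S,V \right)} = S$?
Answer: $-24$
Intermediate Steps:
$t{\left(o \right)} = 0$
$g{\left(x,C \right)} = -25$ ($g{\left(x,C \right)} = -25 - 0 = -25 + 0 = -25$)
$Z = -25$
$Z + W{\left(-1 \right)} = -25 + 1 = -24$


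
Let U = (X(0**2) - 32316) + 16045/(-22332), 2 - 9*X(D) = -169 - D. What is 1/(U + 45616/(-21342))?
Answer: -79434924/2565736595245 ≈ -3.0960e-5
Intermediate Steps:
X(D) = 19 + D/9 (X(D) = 2/9 - (-169 - D)/9 = 2/9 + (169/9 + D/9) = 19 + D/9)
U = -721272649/22332 (U = ((19 + (1/9)*0**2) - 32316) + 16045/(-22332) = ((19 + (1/9)*0) - 32316) + 16045*(-1/22332) = ((19 + 0) - 32316) - 16045/22332 = (19 - 32316) - 16045/22332 = -32297 - 16045/22332 = -721272649/22332 ≈ -32298.)
1/(U + 45616/(-21342)) = 1/(-721272649/22332 + 45616/(-21342)) = 1/(-721272649/22332 + 45616*(-1/21342)) = 1/(-721272649/22332 - 22808/10671) = 1/(-2565736595245/79434924) = -79434924/2565736595245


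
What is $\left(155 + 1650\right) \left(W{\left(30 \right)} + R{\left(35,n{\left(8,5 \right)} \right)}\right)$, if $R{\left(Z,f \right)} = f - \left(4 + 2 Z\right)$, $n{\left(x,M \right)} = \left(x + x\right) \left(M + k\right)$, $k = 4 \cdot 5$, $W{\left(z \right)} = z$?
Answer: $642580$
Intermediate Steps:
$k = 20$
$n{\left(x,M \right)} = 2 x \left(20 + M\right)$ ($n{\left(x,M \right)} = \left(x + x\right) \left(M + 20\right) = 2 x \left(20 + M\right)$)
$R{\left(Z,f \right)} = -4 + f - 2 Z$ ($R{\left(Z,f \right)} = f - \left(4 + 2 Z\right) = -4 + f - 2 Z$)
$\left(155 + 1650\right) \left(W{\left(30 \right)} + R{\left(35,n{\left(8,5 \right)} \right)}\right) = \left(155 + 1650\right) \left(30 - \left(74 - 16 \left(20 + 5\right)\right)\right) = 1805 \left(30 - \left(74 - 400\right)\right) = 1805 \left(30 - -326\right) = 1805 \left(30 + 326\right) = 1805 \cdot 356 = 642580$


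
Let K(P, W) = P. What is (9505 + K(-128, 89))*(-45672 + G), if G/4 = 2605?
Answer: -330558004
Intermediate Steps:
G = 10420 (G = 4*2605 = 10420)
(9505 + K(-128, 89))*(-45672 + G) = (9505 - 128)*(-45672 + 10420) = 9377*(-35252) = -330558004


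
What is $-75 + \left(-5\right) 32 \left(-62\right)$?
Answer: $9845$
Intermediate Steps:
$-75 + \left(-5\right) 32 \left(-62\right) = -75 - -9920 = -75 + 9920 = 9845$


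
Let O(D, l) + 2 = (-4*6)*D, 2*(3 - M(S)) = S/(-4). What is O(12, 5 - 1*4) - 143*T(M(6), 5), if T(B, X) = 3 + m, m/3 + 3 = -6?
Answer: 3142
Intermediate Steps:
m = -27 (m = -9 + 3*(-6) = -9 - 18 = -27)
M(S) = 3 + S/8 (M(S) = 3 - S/(2*(-4)) = 3 - S*(-1)/(2*4) = 3 - (-1)*S/8 = 3 + S/8)
O(D, l) = -2 - 24*D (O(D, l) = -2 + (-4*6)*D = -2 - 24*D)
T(B, X) = -24 (T(B, X) = 3 - 27 = -24)
O(12, 5 - 1*4) - 143*T(M(6), 5) = (-2 - 24*12) - 143*(-24) = (-2 - 288) + 3432 = -290 + 3432 = 3142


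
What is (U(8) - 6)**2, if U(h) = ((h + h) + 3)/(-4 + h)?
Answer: 25/16 ≈ 1.5625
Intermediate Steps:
U(h) = (3 + 2*h)/(-4 + h) (U(h) = (2*h + 3)/(-4 + h) = (3 + 2*h)/(-4 + h))
(U(8) - 6)**2 = ((3 + 2*8)/(-4 + 8) - 6)**2 = ((3 + 16)/4 - 6)**2 = ((1/4)*19 - 6)**2 = (19/4 - 6)**2 = (-5/4)**2 = 25/16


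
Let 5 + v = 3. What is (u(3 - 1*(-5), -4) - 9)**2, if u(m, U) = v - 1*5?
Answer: 256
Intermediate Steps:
v = -2 (v = -5 + 3 = -2)
u(m, U) = -7 (u(m, U) = -2 - 1*5 = -2 - 5 = -7)
(u(3 - 1*(-5), -4) - 9)**2 = (-7 - 9)**2 = (-16)**2 = 256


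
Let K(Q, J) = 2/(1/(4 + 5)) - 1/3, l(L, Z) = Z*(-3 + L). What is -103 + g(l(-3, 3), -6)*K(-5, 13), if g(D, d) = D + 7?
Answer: -892/3 ≈ -297.33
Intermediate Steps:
g(D, d) = 7 + D
K(Q, J) = 53/3 (K(Q, J) = 2/(1/9) - 1*1/3 = 2/(1/9) - 1/3 = 2*9 - 1/3 = 18 - 1/3 = 53/3)
-103 + g(l(-3, 3), -6)*K(-5, 13) = -103 + (7 + 3*(-3 - 3))*(53/3) = -103 + (7 + 3*(-6))*(53/3) = -103 + (7 - 18)*(53/3) = -103 - 11*53/3 = -103 - 583/3 = -892/3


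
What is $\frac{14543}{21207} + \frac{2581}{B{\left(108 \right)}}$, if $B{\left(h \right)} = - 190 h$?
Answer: $\frac{81229031}{145055880} \approx 0.55998$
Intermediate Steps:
$\frac{14543}{21207} + \frac{2581}{B{\left(108 \right)}} = \frac{14543}{21207} + \frac{2581}{\left(-190\right) 108} = 14543 \cdot \frac{1}{21207} + \frac{2581}{-20520} = \frac{14543}{21207} + 2581 \left(- \frac{1}{20520}\right) = \frac{14543}{21207} - \frac{2581}{20520} = \frac{81229031}{145055880}$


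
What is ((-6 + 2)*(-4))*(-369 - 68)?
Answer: -6992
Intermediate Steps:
((-6 + 2)*(-4))*(-369 - 68) = -4*(-4)*(-437) = 16*(-437) = -6992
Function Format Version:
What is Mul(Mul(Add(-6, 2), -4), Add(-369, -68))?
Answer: -6992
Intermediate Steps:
Mul(Mul(Add(-6, 2), -4), Add(-369, -68)) = Mul(Mul(-4, -4), -437) = Mul(16, -437) = -6992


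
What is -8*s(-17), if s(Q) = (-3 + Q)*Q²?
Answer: 46240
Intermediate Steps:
s(Q) = Q²*(-3 + Q)
-8*s(-17) = -8*(-17)²*(-3 - 17) = -2312*(-20) = -8*(-5780) = 46240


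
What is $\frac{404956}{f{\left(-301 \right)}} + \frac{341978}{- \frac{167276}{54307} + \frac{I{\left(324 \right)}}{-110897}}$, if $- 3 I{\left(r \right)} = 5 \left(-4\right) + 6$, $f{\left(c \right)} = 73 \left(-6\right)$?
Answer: $- \frac{682198566497770313}{6093891811533} \approx -1.1195 \cdot 10^{5}$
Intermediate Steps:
$f{\left(c \right)} = -438$
$I{\left(r \right)} = \frac{14}{3}$ ($I{\left(r \right)} = - \frac{5 \left(-4\right) + 6}{3} = - \frac{-20 + 6}{3} = \left(- \frac{1}{3}\right) \left(-14\right) = \frac{14}{3}$)
$\frac{404956}{f{\left(-301 \right)}} + \frac{341978}{- \frac{167276}{54307} + \frac{I{\left(324 \right)}}{-110897}} = \frac{404956}{-438} + \frac{341978}{- \frac{167276}{54307} + \frac{14}{3 \left(-110897\right)}} = 404956 \left(- \frac{1}{438}\right) + \frac{341978}{\left(-167276\right) \frac{1}{54307} + \frac{14}{3} \left(- \frac{1}{110897}\right)} = - \frac{202478}{219} + \frac{341978}{- \frac{167276}{54307} - \frac{14}{332691}} = - \frac{202478}{219} + \frac{341978}{- \frac{55651980014}{18067450137}} = - \frac{202478}{219} + 341978 \left(- \frac{18067450137}{55651980014}\right) = - \frac{202478}{219} - \frac{3089335231475493}{27825990007} = - \frac{682198566497770313}{6093891811533}$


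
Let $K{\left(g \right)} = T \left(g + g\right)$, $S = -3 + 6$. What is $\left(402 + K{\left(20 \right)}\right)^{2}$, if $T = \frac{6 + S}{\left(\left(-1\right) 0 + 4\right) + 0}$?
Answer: $242064$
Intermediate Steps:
$S = 3$
$T = \frac{9}{4}$ ($T = \frac{6 + 3}{\left(\left(-1\right) 0 + 4\right) + 0} = \frac{9}{\left(0 + 4\right) + 0} = \frac{9}{4 + 0} = \frac{9}{4} \approx 2.25$)
$K{\left(g \right)} = \frac{9 g}{2}$ ($K{\left(g \right)} = \frac{9 \left(g + g\right)}{4} = \frac{9 \cdot 2 g}{4} = \frac{9 g}{2}$)
$\left(402 + K{\left(20 \right)}\right)^{2} = \left(402 + \frac{9}{2} \cdot 20\right)^{2} = \left(402 + 90\right)^{2} = 492^{2} = 242064$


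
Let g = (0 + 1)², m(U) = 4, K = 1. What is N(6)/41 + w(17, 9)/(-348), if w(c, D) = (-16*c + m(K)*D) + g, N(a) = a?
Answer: 11723/14268 ≈ 0.82163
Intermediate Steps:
g = 1 (g = 1² = 1)
w(c, D) = 1 - 16*c + 4*D (w(c, D) = (-16*c + 4*D) + 1 = 1 - 16*c + 4*D)
N(6)/41 + w(17, 9)/(-348) = 6/41 + (1 - 16*17 + 4*9)/(-348) = 6*(1/41) + (1 - 272 + 36)*(-1/348) = 6/41 - 235*(-1/348) = 6/41 + 235/348 = 11723/14268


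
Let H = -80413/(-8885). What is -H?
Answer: -80413/8885 ≈ -9.0504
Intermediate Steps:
H = 80413/8885 (H = -80413*(-1/8885) = 80413/8885 ≈ 9.0504)
-H = -1*80413/8885 = -80413/8885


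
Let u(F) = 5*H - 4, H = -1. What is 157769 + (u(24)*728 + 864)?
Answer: 152081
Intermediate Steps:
u(F) = -9 (u(F) = 5*(-1) - 4 = -5 - 4 = -9)
157769 + (u(24)*728 + 864) = 157769 + (-9*728 + 864) = 157769 + (-6552 + 864) = 157769 - 5688 = 152081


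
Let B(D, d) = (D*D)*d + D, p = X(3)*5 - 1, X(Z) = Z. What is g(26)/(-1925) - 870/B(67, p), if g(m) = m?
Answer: -1103496/40369175 ≈ -0.027335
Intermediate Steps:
p = 14 (p = 3*5 - 1 = 15 - 1 = 14)
B(D, d) = D + d*D² (B(D, d) = D²*d + D = d*D² + D = D + d*D²)
g(26)/(-1925) - 870/B(67, p) = 26/(-1925) - 870*1/(67*(1 + 67*14)) = 26*(-1/1925) - 870*1/(67*(1 + 938)) = -26/1925 - 870/(67*939) = -26/1925 - 870/62913 = -26/1925 - 870*1/62913 = -26/1925 - 290/20971 = -1103496/40369175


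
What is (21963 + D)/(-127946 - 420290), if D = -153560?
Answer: 131597/548236 ≈ 0.24004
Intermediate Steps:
(21963 + D)/(-127946 - 420290) = (21963 - 153560)/(-127946 - 420290) = -131597/(-548236) = -131597*(-1/548236) = 131597/548236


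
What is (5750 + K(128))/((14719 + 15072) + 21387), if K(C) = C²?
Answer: 11067/25589 ≈ 0.43249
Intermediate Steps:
(5750 + K(128))/((14719 + 15072) + 21387) = (5750 + 128²)/((14719 + 15072) + 21387) = (5750 + 16384)/(29791 + 21387) = 22134/51178 = 22134*(1/51178) = 11067/25589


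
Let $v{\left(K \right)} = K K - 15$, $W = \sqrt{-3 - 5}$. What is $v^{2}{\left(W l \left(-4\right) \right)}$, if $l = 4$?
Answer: $4255969$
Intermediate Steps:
$W = 2 i \sqrt{2}$ ($W = \sqrt{-8} = 2 i \sqrt{2} \approx 2.8284 i$)
$v{\left(K \right)} = -15 + K^{2}$ ($v{\left(K \right)} = K^{2} - 15 = -15 + K^{2}$)
$v^{2}{\left(W l \left(-4\right) \right)} = \left(-15 + \left(2 i \sqrt{2} \cdot 4 \left(-4\right)\right)^{2}\right)^{2} = \left(-15 + \left(8 i \sqrt{2} \left(-4\right)\right)^{2}\right)^{2} = \left(-15 + \left(- 32 i \sqrt{2}\right)^{2}\right)^{2} = \left(-15 - 2048\right)^{2} = \left(-2063\right)^{2} = 4255969$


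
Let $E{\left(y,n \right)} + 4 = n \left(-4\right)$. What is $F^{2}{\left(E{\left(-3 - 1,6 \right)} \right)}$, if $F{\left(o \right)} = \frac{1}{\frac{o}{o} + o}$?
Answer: $\frac{1}{729} \approx 0.0013717$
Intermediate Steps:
$E{\left(y,n \right)} = -4 - 4 n$ ($E{\left(y,n \right)} = -4 + n \left(-4\right) = -4 - 4 n$)
$F{\left(o \right)} = \frac{1}{1 + o}$
$F^{2}{\left(E{\left(-3 - 1,6 \right)} \right)} = \left(\frac{1}{1 - 28}\right)^{2} = \left(\frac{1}{-27}\right)^{2} = \left(- \frac{1}{27}\right)^{2} = \frac{1}{729}$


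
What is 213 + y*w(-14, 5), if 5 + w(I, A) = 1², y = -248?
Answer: 1205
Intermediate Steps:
w(I, A) = -4 (w(I, A) = -5 + 1² = -5 + 1 = -4)
213 + y*w(-14, 5) = 213 - 248*(-4) = 213 + 992 = 1205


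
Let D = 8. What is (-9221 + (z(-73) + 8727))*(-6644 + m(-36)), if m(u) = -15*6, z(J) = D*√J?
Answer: 3326596 - 53872*I*√73 ≈ 3.3266e+6 - 4.6028e+5*I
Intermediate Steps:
z(J) = 8*√J
m(u) = -90
(-9221 + (z(-73) + 8727))*(-6644 + m(-36)) = (-9221 + (8*√(-73) + 8727))*(-6644 - 90) = (-9221 + (8*(I*√73) + 8727))*(-6734) = (-9221 + (8*I*√73 + 8727))*(-6734) = (-9221 + (8727 + 8*I*√73))*(-6734) = (-494 + 8*I*√73)*(-6734) = 3326596 - 53872*I*√73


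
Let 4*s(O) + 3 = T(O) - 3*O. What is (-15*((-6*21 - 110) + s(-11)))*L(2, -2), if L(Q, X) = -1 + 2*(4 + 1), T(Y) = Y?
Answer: 124875/4 ≈ 31219.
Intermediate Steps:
s(O) = -¾ - O/2 (s(O) = -¾ + (O - 3*O)/4 = -¾ + (-2*O)/4 = -¾ - O/2)
L(Q, X) = 9 (L(Q, X) = -1 + 2*5 = -1 + 10 = 9)
(-15*((-6*21 - 110) + s(-11)))*L(2, -2) = -15*((-6*21 - 110) + (-¾ - ½*(-11)))*9 = -15*((-126 - 110) + (-¾ + 11/2))*9 = -15*(-236 + 19/4)*9 = -15*(-925/4)*9 = (13875/4)*9 = 124875/4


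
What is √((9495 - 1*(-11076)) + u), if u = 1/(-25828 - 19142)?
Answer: √41600751768930/44970 ≈ 143.43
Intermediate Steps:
u = -1/44970 (u = 1/(-44970) = -1/44970 ≈ -2.2237e-5)
√((9495 - 1*(-11076)) + u) = √((9495 - 1*(-11076)) - 1/44970) = √((9495 + 11076) - 1/44970) = √(20571 - 1/44970) = √(925077869/44970) = √41600751768930/44970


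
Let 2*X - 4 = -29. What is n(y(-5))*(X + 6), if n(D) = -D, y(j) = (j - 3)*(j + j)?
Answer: 520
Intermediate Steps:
X = -25/2 (X = 2 + (½)*(-29) = 2 - 29/2 = -25/2 ≈ -12.500)
y(j) = 2*j*(-3 + j) (y(j) = (-3 + j)*(2*j) = 2*j*(-3 + j))
n(y(-5))*(X + 6) = (-2*(-5)*(-3 - 5))*(-25/2 + 6) = -2*(-5)*(-8)*(-13/2) = -1*80*(-13/2) = -80*(-13/2) = 520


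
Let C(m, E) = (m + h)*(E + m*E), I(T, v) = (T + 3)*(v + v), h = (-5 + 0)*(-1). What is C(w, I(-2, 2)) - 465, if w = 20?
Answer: 1635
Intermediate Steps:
h = 5 (h = -5*(-1) = 5)
I(T, v) = 2*v*(3 + T) (I(T, v) = (3 + T)*(2*v) = 2*v*(3 + T))
C(m, E) = (5 + m)*(E + E*m) (C(m, E) = (m + 5)*(E + m*E) = (5 + m)*(E + E*m))
C(w, I(-2, 2)) - 465 = (2*2*(3 - 2))*(5 + 20² + 6*20) - 465 = (2*2*1)*(5 + 400 + 120) - 465 = 4*525 - 465 = 2100 - 465 = 1635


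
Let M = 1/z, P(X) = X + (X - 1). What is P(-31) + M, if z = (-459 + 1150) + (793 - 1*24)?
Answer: -91979/1460 ≈ -62.999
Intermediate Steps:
z = 1460 (z = 691 + (793 - 24) = 691 + 769 = 1460)
P(X) = -1 + 2*X (P(X) = X + (-1 + X) = -1 + 2*X)
M = 1/1460 ≈ 0.00068493
P(-31) + M = (-1 + 2*(-31)) + 1/1460 = (-1 - 62) + 1/1460 = -63 + 1/1460 = -91979/1460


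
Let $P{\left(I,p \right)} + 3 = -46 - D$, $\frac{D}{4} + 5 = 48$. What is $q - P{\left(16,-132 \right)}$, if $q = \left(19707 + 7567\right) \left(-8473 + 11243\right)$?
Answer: $75549201$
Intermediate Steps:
$D = 172$ ($D = -20 + 4 \cdot 48 = -20 + 192 = 172$)
$q = 75548980$ ($q = 27274 \cdot 2770 = 75548980$)
$P{\left(I,p \right)} = -221$ ($P{\left(I,p \right)} = -3 - 218 = -221$)
$q - P{\left(16,-132 \right)} = 75548980 - -221 = 75548980 + 221 = 75549201$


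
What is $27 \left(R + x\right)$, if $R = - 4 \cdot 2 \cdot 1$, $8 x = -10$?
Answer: $- \frac{999}{4} \approx -249.75$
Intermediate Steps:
$x = - \frac{5}{4}$ ($x = \frac{1}{8} \left(-10\right) = - \frac{5}{4} \approx -1.25$)
$R = -8$ ($R = - 8 \cdot 1 = \left(-1\right) 8 = -8$)
$27 \left(R + x\right) = 27 \left(-8 - \frac{5}{4}\right) = 27 \left(- \frac{37}{4}\right) = - \frac{999}{4}$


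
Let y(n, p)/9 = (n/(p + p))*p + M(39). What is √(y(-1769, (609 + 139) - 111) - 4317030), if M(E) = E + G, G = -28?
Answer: 3*I*√1922174/2 ≈ 2079.6*I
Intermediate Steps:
M(E) = -28 + E (M(E) = E - 28 = -28 + E)
y(n, p) = 99 + 9*n/2 (y(n, p) = 9*((n/(p + p))*p + (-28 + 39)) = 9*((n/((2*p)))*p + 11) = 9*(((1/(2*p))*n)*p + 11) = 9*((n/(2*p))*p + 11) = 9*(n/2 + 11) = 9*(11 + n/2) = 99 + 9*n/2)
√(y(-1769, (609 + 139) - 111) - 4317030) = √((99 + (9/2)*(-1769)) - 4317030) = √((99 - 15921/2) - 4317030) = √(-15723/2 - 4317030) = √(-8649783/2) = 3*I*√1922174/2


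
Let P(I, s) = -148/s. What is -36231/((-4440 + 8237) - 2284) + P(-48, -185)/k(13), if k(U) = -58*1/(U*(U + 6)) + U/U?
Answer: -32743451/1429785 ≈ -22.901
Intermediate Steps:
k(U) = 1 - 58/(U*(6 + U)) (k(U) = -58*1/(U*(6 + U)) + 1 = -58/(U*(6 + U)) + 1 = 1 - 58/(U*(6 + U)))
-36231/((-4440 + 8237) - 2284) + P(-48, -185)/k(13) = -36231/((-4440 + 8237) - 2284) + (-148/(-185))/(((-58 + 13² + 6*13)/(13*(6 + 13)))) = -36231/(3797 - 2284) + (-148*(-1/185))/(((1/13)*(-58 + 169 + 78)/19)) = -36231/1513 + 4/(5*(((1/13)*(1/19)*189))) = -36231*1/1513 + 4/(5*(189/247)) = -36231/1513 + (⅘)*(247/189) = -36231/1513 + 988/945 = -32743451/1429785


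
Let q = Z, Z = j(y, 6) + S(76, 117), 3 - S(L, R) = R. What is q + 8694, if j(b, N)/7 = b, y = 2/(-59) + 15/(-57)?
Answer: 9615849/1121 ≈ 8577.9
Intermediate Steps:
S(L, R) = 3 - R
y = -333/1121 (y = 2*(-1/59) + 15*(-1/57) = -2/59 - 5/19 = -333/1121 ≈ -0.29706)
j(b, N) = 7*b
Z = -130125/1121 (Z = 7*(-333/1121) + (3 - 1*117) = -2331/1121 + (3 - 117) = -2331/1121 - 114 = -130125/1121 ≈ -116.08)
q = -130125/1121 ≈ -116.08
q + 8694 = -130125/1121 + 8694 = 9615849/1121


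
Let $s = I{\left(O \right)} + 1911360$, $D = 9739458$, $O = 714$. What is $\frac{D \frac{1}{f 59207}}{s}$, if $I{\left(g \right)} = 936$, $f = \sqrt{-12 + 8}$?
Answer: $- \frac{1623243 i}{37740436424} \approx - 4.3011 \cdot 10^{-5} i$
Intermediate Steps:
$f = 2 i$ ($f = \sqrt{-4} = 2 i \approx 2.0 i$)
$s = 1912296$ ($s = 936 + 1911360 = 1912296$)
$\frac{D \frac{1}{f 59207}}{s} = \frac{9739458 \frac{1}{2 i 59207}}{1912296} = \frac{9739458}{118414 i} \frac{1}{1912296} = 9739458 \left(- \frac{i}{118414}\right) \frac{1}{1912296} = - \frac{4869729 i}{59207} \cdot \frac{1}{1912296} = - \frac{1623243 i}{37740436424}$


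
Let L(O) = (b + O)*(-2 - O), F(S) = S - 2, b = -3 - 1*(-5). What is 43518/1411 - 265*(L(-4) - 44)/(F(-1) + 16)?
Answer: 18513654/18343 ≈ 1009.3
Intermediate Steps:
b = 2 (b = -3 + 5 = 2)
F(S) = -2 + S
L(O) = (-2 - O)*(2 + O) (L(O) = (2 + O)*(-2 - O) = (-2 - O)*(2 + O))
43518/1411 - 265*(L(-4) - 44)/(F(-1) + 16) = 43518/1411 - 265*((-4 - 1*(-4)**2 - 4*(-4)) - 44)/((-2 - 1) + 16) = 43518*(1/1411) - 265*((-4 - 1*16 + 16) - 44)/(-3 + 16) = 43518/1411 - 265*((-4 - 16 + 16) - 44)/13 = 43518/1411 - 265*(-4 - 44)*(1/13) = 43518/1411 - 265*(-48*1/13) = 43518/1411 - 265*(-48)/13 = 43518/1411 - 1*(-12720/13) = 43518/1411 + 12720/13 = 18513654/18343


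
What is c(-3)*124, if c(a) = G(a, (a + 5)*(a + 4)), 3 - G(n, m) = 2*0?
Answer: 372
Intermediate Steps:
G(n, m) = 3 (G(n, m) = 3 - 2*0 = 3 - 1*0 = 3 + 0 = 3)
c(a) = 3
c(-3)*124 = 3*124 = 372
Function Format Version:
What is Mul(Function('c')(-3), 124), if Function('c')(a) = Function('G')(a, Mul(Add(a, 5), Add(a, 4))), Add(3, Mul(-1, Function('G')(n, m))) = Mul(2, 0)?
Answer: 372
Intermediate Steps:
Function('G')(n, m) = 3 (Function('G')(n, m) = Add(3, Mul(-1, Mul(2, 0))) = Add(3, Mul(-1, 0)) = Add(3, 0) = 3)
Function('c')(a) = 3
Mul(Function('c')(-3), 124) = Mul(3, 124) = 372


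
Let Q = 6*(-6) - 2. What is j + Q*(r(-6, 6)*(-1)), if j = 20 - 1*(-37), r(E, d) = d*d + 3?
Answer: 1539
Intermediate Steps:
r(E, d) = 3 + d² (r(E, d) = d² + 3 = 3 + d²)
Q = -38 (Q = -36 - 2 = -38)
j = 57 (j = 20 + 37 = 57)
j + Q*(r(-6, 6)*(-1)) = 57 - 38*(3 + 6²)*(-1) = 57 - 38*(3 + 36)*(-1) = 57 - 1482*(-1) = 57 - 38*(-39) = 57 + 1482 = 1539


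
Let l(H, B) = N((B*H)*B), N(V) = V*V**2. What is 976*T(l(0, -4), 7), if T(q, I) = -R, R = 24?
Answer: -23424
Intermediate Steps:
N(V) = V**3
l(H, B) = B**6*H**3 (l(H, B) = ((B*H)*B)**3 = (H*B**2)**3 = B**6*H**3)
T(q, I) = -24 (T(q, I) = -1*24 = -24)
976*T(l(0, -4), 7) = 976*(-24) = -23424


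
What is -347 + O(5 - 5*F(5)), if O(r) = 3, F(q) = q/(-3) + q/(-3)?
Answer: -344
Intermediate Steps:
F(q) = -2*q/3 (F(q) = q*(-⅓) + q*(-⅓) = -q/3 - q/3 = -2*q/3)
-347 + O(5 - 5*F(5)) = -347 + 3 = -344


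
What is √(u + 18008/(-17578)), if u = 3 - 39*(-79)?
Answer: 4*√14884320913/8789 ≈ 55.525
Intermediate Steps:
u = 3084 (u = 3 + 3081 = 3084)
√(u + 18008/(-17578)) = √(3084 + 18008/(-17578)) = √(3084 + 18008*(-1/17578)) = √(3084 - 9004/8789) = √(27096272/8789) = 4*√14884320913/8789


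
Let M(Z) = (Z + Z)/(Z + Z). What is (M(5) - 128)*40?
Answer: -5080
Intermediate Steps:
M(Z) = 1 (M(Z) = (2*Z)/((2*Z)) = (2*Z)*(1/(2*Z)) = 1)
(M(5) - 128)*40 = (1 - 128)*40 = -127*40 = -5080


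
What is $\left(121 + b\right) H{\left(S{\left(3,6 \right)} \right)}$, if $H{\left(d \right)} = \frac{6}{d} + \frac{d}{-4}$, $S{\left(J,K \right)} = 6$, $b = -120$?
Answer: $- \frac{1}{2} \approx -0.5$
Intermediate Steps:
$H{\left(d \right)} = \frac{6}{d} - \frac{d}{4}$ ($H{\left(d \right)} = \frac{6}{d} + d \left(- \frac{1}{4}\right) = \frac{6}{d} - \frac{d}{4}$)
$\left(121 + b\right) H{\left(S{\left(3,6 \right)} \right)} = \left(121 - 120\right) \left(\frac{6}{6} - \frac{3}{2}\right) = 1 \left(6 \cdot \frac{1}{6} - \frac{3}{2}\right) = 1 \left(1 - \frac{3}{2}\right) = 1 \left(- \frac{1}{2}\right) = - \frac{1}{2}$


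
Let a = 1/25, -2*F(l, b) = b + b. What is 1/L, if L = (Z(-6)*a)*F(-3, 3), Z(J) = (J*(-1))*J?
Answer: 25/108 ≈ 0.23148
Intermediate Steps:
F(l, b) = -b (F(l, b) = -(b + b)/2 = -b)
Z(J) = -J² (Z(J) = (-J)*J = -J²)
a = 1/25 ≈ 0.040000
L = 108/25 (L = (-1*(-6)²*(1/25))*(-1*3) = (-1*36*(1/25))*(-3) = -36*1/25*(-3) = -36/25*(-3) = 108/25 ≈ 4.3200)
1/L = 1/(108/25) = 25/108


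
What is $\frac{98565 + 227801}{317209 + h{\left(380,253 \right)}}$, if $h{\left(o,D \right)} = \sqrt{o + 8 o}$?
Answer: $\frac{103526232494}{100621546261} - \frac{1958196 \sqrt{95}}{100621546261} \approx 1.0287$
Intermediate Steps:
$h{\left(o,D \right)} = 3 \sqrt{o}$ ($h{\left(o,D \right)} = \sqrt{9 o} = 3 \sqrt{o}$)
$\frac{98565 + 227801}{317209 + h{\left(380,253 \right)}} = \frac{98565 + 227801}{317209 + 3 \sqrt{380}} = \frac{326366}{317209 + 3 \cdot 2 \sqrt{95}} = \frac{326366}{317209 + 6 \sqrt{95}}$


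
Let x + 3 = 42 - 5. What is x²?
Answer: 1156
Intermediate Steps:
x = 34 (x = -3 + (42 - 5) = -3 + 37 = 34)
x² = 34² = 1156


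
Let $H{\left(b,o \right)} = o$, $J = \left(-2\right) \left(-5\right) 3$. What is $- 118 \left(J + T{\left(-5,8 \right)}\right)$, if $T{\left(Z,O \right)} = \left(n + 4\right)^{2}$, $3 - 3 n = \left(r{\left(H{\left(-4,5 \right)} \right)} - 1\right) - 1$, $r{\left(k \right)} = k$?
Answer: $-5428$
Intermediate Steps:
$J = 30$ ($J = 10 \cdot 3 = 30$)
$n = 0$ ($n = 1 - \frac{\left(5 - 1\right) - 1}{3} = 1 - \frac{4 - 1}{3} = 1 - 1 = 0$)
$T{\left(Z,O \right)} = 16$ ($T{\left(Z,O \right)} = \left(0 + 4\right)^{2} = 4^{2} = 16$)
$- 118 \left(J + T{\left(-5,8 \right)}\right) = - 118 \left(30 + 16\right) = \left(-118\right) 46 = -5428$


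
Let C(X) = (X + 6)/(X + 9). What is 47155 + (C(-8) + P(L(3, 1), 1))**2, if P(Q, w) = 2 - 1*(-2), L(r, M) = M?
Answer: 47159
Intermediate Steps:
P(Q, w) = 4 (P(Q, w) = 2 + 2 = 4)
C(X) = (6 + X)/(9 + X)
47155 + (C(-8) + P(L(3, 1), 1))**2 = 47155 + ((6 - 8)/(9 - 8) + 4)**2 = 47155 + (-2/1 + 4)**2 = 47155 + (1*(-2) + 4)**2 = 47155 + (-2 + 4)**2 = 47155 + 2**2 = 47155 + 4 = 47159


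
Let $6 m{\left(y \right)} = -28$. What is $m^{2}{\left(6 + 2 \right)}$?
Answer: $\frac{196}{9} \approx 21.778$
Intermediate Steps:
$m{\left(y \right)} = - \frac{14}{3}$ ($m{\left(y \right)} = \frac{1}{6} \left(-28\right) = - \frac{14}{3}$)
$m^{2}{\left(6 + 2 \right)} = \left(- \frac{14}{3}\right)^{2} = \frac{196}{9}$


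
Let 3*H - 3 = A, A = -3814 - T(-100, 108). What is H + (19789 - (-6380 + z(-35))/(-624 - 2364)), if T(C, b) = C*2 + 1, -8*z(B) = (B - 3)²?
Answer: 111050839/5976 ≈ 18583.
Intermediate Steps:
z(B) = -(-3 + B)²/8 (z(B) = -(B - 3)²/8 = -(-3 + B)²/8)
T(C, b) = 1 + 2*C (T(C, b) = 2*C + 1 = 1 + 2*C)
A = -3615 (A = -3814 - (1 + 2*(-100)) = -3814 - (1 - 200) = -3814 - 1*(-199) = -3814 + 199 = -3615)
H = -1204 (H = 1 + (⅓)*(-3615) = 1 - 1205 = -1204)
H + (19789 - (-6380 + z(-35))/(-624 - 2364)) = -1204 + (19789 - (-6380 - (-3 - 35)²/8)/(-624 - 2364)) = -1204 + (19789 - (-6380 - ⅛*(-38)²)/(-2988)) = -1204 + (19789 - (-6380 - ⅛*1444)*(-1)/2988) = -1204 + (19789 - (-6380 - 361/2)*(-1)/2988) = -1204 + (19789 - (-13121)*(-1)/(2*2988)) = -1204 + (19789 - 1*13121/5976) = -1204 + (19789 - 13121/5976) = -1204 + 118245943/5976 = 111050839/5976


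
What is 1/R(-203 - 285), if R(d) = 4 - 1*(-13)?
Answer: 1/17 ≈ 0.058824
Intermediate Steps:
R(d) = 17 (R(d) = 4 + 13 = 17)
1/R(-203 - 285) = 1/17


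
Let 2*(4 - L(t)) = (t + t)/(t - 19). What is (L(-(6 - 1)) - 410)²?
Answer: 95043001/576 ≈ 1.6501e+5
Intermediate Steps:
L(t) = 4 - t/(-19 + t) (L(t) = 4 - (t + t)/(2*(t - 19)) = 4 - 2*t/(2*(-19 + t)) = 4 - t/(-19 + t))
(L(-(6 - 1)) - 410)² = ((-76 + 3*(-(6 - 1)))/(-19 - (6 - 1)) - 410)² = ((-76 + 3*(-1*5))/(-19 - 1*5) - 410)² = ((-76 + 3*(-5))/(-19 - 5) - 410)² = ((-76 - 15)/(-24) - 410)² = (-1/24*(-91) - 410)² = (91/24 - 410)² = (-9749/24)² = 95043001/576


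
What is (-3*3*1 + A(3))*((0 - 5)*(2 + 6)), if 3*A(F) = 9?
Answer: 240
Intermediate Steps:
A(F) = 3 (A(F) = (⅓)*9 = 3)
(-3*3*1 + A(3))*((0 - 5)*(2 + 6)) = (-3*3*1 + 3)*((0 - 5)*(2 + 6)) = (-9*1 + 3)*(-5*8) = (-9 + 3)*(-40) = -6*(-40) = 240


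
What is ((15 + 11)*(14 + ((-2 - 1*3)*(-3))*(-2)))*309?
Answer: -128544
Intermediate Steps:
((15 + 11)*(14 + ((-2 - 1*3)*(-3))*(-2)))*309 = (26*(14 + ((-2 - 3)*(-3))*(-2)))*309 = (26*(14 - 5*(-3)*(-2)))*309 = (26*(14 + 15*(-2)))*309 = (26*(14 - 30))*309 = (26*(-16))*309 = -416*309 = -128544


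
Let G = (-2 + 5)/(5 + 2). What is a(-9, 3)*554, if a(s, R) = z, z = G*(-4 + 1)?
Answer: -4986/7 ≈ -712.29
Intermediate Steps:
G = 3/7 ≈ 0.42857
z = -9/7 (z = 3*(-4 + 1)/7 = (3/7)*(-3) = -9/7 ≈ -1.2857)
a(s, R) = -9/7
a(-9, 3)*554 = -9/7*554 = -4986/7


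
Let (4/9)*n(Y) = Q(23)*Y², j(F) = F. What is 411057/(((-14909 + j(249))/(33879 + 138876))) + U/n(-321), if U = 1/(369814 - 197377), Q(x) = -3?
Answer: -6813448182620205578641/1406592357713388 ≈ -4.8439e+6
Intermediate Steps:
U = 1/172437 ≈ 5.7992e-6
n(Y) = -27*Y²/4 (n(Y) = 9*(-3*Y²)/4 = -27*Y²/4)
411057/(((-14909 + j(249))/(33879 + 138876))) + U/n(-321) = 411057/(((-14909 + 249)/(33879 + 138876))) + 1/(172437*((-27/4*(-321)²))) = 411057/((-14660/172755)) + 1/(172437*((-27/4*103041))) = 411057/((-14660*1/172755)) + 1/(172437*(-2782107/4)) = 411057/(-2932/34551) + (1/172437)*(-4/2782107) = 411057*(-34551/2932) - 4/479738184759 = -14202430407/2932 - 4/479738184759 = -6813448182620205578641/1406592357713388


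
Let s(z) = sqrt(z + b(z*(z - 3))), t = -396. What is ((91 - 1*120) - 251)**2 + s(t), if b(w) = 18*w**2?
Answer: 78400 + 6*sqrt(12482631997) ≈ 7.4875e+5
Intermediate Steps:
s(z) = sqrt(z + 18*z**2*(-3 + z)**2) (s(z) = sqrt(z + 18*(z*(z - 3))**2) = sqrt(z + 18*(z*(-3 + z))**2) = sqrt(z + 18*(z**2*(-3 + z)**2)) = sqrt(z + 18*z**2*(-3 + z)**2))
((91 - 1*120) - 251)**2 + s(t) = ((91 - 1*120) - 251)**2 + sqrt(-396*(1 + 18*(-396)*(-3 - 396)**2)) = ((91 - 120) - 251)**2 + sqrt(-396*(1 + 18*(-396)*(-399)**2)) = (-29 - 251)**2 + sqrt(-396*(1 + 18*(-396)*159201)) = (-280)**2 + sqrt(-396*(1 - 1134784728)) = 78400 + sqrt(-396*(-1134784727)) = 78400 + sqrt(449374751892) = 78400 + 6*sqrt(12482631997)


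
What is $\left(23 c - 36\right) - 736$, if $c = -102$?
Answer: $-3118$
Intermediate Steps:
$\left(23 c - 36\right) - 736 = \left(23 \left(-102\right) - 36\right) - 736 = \left(-2346 - 36\right) - 736 = -2382 - 736 = -3118$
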